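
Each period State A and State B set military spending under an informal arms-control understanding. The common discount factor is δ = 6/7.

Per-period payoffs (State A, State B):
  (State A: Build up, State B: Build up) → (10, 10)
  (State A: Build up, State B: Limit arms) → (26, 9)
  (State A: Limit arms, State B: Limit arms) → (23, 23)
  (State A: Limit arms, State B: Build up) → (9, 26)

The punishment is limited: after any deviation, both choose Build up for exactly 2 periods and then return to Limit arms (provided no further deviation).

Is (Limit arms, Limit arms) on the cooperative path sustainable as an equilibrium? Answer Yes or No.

Yes

IC: δ+…+δ^2 ≥ (26−23)/(23−10) = 3/13.
At δ = 6/7: partial sum = 1.5918 ≥ 0.2308. Cooperation sustainable.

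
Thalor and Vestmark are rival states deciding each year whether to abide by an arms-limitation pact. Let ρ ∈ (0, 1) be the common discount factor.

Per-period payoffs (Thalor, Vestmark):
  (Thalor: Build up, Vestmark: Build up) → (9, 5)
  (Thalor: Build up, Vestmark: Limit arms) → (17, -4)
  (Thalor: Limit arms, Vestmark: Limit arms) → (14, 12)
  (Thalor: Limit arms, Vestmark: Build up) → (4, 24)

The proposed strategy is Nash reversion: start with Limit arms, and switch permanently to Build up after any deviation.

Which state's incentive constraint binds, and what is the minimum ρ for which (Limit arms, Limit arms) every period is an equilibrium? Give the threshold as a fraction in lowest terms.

Vestmark; ρ ≥ 12/19

For Thalor: deviation gain 17−14 = 3, per-period punishment loss 14−9 = 5. IC gives ρ ≥ 3/8.
For Vestmark: gain 12, loss 7 per period, so ρ ≥ 12/19.
The tighter constraint is Vestmark's, so cooperation needs ρ ≥ 12/19.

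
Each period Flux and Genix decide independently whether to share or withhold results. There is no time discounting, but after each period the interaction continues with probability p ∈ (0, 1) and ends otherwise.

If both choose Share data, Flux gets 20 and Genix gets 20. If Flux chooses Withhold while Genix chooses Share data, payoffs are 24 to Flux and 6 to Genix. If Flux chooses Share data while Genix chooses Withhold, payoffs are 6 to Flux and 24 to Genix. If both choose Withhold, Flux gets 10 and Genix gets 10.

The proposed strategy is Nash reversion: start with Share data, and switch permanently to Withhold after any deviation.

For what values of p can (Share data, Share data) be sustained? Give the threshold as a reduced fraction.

2/7

Expected cooperation value is 20 + p·20 + p²·20 + … = 20/(1−p); deviation gives 24 + p·10/(1−p).
20 ≥ 24(1−p) + 10p ⇒ 14p ≥ 4 ⇒ p ≥ 4/14 = 2/7.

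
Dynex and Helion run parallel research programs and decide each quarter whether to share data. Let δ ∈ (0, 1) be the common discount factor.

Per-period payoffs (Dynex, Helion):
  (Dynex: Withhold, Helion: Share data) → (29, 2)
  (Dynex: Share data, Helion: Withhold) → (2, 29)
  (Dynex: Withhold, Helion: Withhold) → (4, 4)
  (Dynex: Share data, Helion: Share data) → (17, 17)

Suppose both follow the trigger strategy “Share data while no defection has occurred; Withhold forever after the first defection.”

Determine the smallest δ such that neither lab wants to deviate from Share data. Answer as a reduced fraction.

One-period gain from deviating is 29 − 17 = 12. The loss is 17 − 4 = 13 in every subsequent period, with present value 13·δ/(1−δ).
Deviation is unprofitable when 13·δ/(1−δ) ≥ 12, i.e. δ/(1−δ) ≥ 12/13.
Equivalently δ ≥ 12/(12+13) = 12/25.

12/25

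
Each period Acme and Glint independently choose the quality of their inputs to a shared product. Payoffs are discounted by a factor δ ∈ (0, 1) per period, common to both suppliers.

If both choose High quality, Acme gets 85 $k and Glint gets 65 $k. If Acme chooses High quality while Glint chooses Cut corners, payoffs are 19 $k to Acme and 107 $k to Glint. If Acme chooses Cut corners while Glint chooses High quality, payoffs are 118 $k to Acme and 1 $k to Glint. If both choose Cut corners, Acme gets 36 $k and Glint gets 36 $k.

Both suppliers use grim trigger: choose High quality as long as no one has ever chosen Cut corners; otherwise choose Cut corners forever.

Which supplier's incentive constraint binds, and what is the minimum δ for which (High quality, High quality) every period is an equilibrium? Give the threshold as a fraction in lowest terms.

Glint; δ ≥ 42/71

Acme: cooperation gives 85 each period; deviation gives 118 once then 36 forever.
  85/(1−δ) ≥ 118 + 36δ/(1−δ) ⇒ δ ≥ 33/82.
Glint: cooperation gives 65 each period; deviation gives 107 once then 36 forever.
  δ ≥ 42/71.
Both must hold, so the binding constraint is Glint's: δ ≥ 42/71.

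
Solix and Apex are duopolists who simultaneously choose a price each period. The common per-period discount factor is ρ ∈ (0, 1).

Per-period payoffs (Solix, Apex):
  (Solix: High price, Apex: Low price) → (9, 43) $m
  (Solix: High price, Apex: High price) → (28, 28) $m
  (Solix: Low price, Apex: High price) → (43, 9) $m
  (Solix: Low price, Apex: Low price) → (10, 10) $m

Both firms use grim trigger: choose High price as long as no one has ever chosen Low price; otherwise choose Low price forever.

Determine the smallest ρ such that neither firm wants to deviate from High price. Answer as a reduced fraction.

28/(1−ρ) ≥ 43 + 10ρ/(1−ρ)
28 ≥ 43 − 33ρ
ρ ≥ 15/33 = 5/11.

5/11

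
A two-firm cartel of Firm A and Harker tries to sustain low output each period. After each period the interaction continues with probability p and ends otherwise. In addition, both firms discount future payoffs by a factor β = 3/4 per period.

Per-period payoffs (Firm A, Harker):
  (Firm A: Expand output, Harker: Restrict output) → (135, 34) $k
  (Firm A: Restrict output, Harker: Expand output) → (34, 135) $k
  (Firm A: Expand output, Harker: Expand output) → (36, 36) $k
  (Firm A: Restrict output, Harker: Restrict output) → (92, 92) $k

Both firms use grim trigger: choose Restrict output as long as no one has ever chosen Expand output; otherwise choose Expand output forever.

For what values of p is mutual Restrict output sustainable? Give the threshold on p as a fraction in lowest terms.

Expected continuation weight on next period's payoff is β·p = 3/4·p, which plays the role of the discount factor.
Cooperation requires 3/4·p ≥ (135−92)/(135−36) = 43/99, hence p ≥ 172/297.

172/297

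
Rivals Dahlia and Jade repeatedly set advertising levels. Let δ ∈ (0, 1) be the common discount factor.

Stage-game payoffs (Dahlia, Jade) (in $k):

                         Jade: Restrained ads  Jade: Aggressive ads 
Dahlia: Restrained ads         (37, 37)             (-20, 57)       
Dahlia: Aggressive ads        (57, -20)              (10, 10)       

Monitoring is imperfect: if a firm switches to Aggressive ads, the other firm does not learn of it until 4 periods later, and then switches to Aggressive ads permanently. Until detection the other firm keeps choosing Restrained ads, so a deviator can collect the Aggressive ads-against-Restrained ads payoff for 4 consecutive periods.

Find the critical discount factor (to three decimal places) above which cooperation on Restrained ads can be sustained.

0.808

The best deviation is to choose Aggressive ads for all 4 undetected periods, earning 57 each, then 10 forever once detected.
Deviation value: 57(1−δ^4)/(1−δ) + 10δ^4/(1−δ); cooperation value: 37/(1−δ).
IC: 37 ≥ 57(1−δ^4) + 10δ^4 = 57 − 47δ^4.
So δ^4 ≥ 20/47, giving δ ≥ (20/47)^(1/4) ≈ 0.808.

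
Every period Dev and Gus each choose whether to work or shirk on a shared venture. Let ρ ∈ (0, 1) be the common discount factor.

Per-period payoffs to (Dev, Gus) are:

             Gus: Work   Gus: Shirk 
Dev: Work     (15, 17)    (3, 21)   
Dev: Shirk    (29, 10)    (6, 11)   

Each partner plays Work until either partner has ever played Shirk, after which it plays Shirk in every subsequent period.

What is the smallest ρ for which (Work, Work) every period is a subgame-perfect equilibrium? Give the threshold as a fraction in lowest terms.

For Dev: deviation gain 29−15 = 14, per-period punishment loss 15−6 = 9. IC gives ρ ≥ 14/23.
For Gus: gain 4, loss 6 per period, so ρ ≥ 4/10 = 2/5.
The tighter constraint is Dev's, so cooperation needs ρ ≥ 14/23.

14/23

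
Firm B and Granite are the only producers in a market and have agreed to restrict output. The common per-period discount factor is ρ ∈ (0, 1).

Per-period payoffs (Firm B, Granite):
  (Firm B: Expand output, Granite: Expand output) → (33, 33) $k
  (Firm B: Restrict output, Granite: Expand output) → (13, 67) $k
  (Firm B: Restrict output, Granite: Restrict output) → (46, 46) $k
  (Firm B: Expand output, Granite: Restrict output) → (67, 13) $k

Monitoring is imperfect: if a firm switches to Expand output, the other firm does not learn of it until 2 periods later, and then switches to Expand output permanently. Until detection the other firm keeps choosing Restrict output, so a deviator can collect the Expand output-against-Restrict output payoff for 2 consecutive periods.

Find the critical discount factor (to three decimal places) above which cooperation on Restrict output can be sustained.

A deviator earns 67 for 2 periods, then 33 forever; cooperating earns 46 forever. Multiplying the IC by (1−ρ):
46 ≥ 67(1−ρ^2) + 33ρ^2, so 34·ρ^2 ≥ 21 and ρ^2 ≥ 21/34.
ρ ≥ (21/34)^(1/2) ≈ 0.786.

0.786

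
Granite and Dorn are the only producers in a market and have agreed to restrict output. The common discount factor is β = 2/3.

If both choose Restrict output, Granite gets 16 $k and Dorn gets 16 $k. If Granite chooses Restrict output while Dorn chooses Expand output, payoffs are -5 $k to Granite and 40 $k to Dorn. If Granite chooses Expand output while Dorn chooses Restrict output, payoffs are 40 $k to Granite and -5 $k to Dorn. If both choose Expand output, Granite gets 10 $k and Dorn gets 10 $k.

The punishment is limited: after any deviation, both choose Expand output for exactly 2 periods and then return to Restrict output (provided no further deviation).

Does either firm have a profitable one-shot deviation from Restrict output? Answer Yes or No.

Yes

IC: β+…+β^2 ≥ (40−16)/(16−10) = 4.
At β = 2/3: partial sum = 1.1111 < 4.0000. Cooperation not sustainable.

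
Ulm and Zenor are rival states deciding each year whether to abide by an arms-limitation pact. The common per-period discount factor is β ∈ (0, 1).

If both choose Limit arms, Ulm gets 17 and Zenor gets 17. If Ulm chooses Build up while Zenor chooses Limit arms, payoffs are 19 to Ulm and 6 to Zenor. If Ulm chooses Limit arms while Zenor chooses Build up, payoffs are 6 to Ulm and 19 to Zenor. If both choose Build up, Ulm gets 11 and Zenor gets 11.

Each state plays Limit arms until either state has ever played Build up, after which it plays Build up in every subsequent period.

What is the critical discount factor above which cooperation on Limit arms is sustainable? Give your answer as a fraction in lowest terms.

1/4

17/(1−β) ≥ 19 + 11β/(1−β)
17 ≥ 19 − 8β
β ≥ 2/8 = 1/4.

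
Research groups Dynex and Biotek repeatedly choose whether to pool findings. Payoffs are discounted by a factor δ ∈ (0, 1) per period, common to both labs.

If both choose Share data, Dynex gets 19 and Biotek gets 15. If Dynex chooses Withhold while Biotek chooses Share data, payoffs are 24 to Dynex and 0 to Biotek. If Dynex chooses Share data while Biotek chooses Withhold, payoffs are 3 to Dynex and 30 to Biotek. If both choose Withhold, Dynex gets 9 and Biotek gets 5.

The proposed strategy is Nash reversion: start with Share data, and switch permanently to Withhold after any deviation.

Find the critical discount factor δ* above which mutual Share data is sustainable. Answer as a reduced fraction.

Dynex's threshold: (24−19)/(24−9) = 1/3.
Biotek's threshold: (30−15)/(30−5) = 3/5.
1/3 < 3/5, so Biotek binds and δ* = 3/5.

3/5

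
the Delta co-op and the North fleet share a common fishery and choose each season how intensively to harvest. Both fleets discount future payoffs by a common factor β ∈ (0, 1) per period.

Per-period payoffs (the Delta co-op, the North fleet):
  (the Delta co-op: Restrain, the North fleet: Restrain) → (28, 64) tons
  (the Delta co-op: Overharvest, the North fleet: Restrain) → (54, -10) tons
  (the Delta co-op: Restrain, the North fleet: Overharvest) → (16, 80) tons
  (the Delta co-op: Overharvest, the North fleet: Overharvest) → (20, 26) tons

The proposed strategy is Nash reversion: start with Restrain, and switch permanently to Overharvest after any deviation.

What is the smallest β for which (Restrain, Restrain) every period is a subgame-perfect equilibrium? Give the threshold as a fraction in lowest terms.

13/17

the Delta co-op: cooperation gives 28 each period; deviation gives 54 once then 20 forever.
  28/(1−β) ≥ 54 + 20β/(1−β) ⇒ β ≥ 26/34 = 13/17.
the North fleet: cooperation gives 64 each period; deviation gives 80 once then 26 forever.
  β ≥ 16/54 = 8/27.
Both must hold, so the binding constraint is the Delta co-op's: β ≥ 13/17.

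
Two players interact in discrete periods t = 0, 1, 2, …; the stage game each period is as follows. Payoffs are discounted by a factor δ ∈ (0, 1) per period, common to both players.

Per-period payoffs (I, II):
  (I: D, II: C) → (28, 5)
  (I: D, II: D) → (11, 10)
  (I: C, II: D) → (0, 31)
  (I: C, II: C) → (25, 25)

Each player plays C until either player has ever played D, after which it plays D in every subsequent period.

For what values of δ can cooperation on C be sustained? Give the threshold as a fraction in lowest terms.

2/7

I: cooperation gives 25 each period; deviation gives 28 once then 11 forever.
  25/(1−δ) ≥ 28 + 11δ/(1−δ) ⇒ δ ≥ 3/17.
II: cooperation gives 25 each period; deviation gives 31 once then 10 forever.
  δ ≥ 6/21 = 2/7.
Both must hold, so the binding constraint is II's: δ ≥ 2/7.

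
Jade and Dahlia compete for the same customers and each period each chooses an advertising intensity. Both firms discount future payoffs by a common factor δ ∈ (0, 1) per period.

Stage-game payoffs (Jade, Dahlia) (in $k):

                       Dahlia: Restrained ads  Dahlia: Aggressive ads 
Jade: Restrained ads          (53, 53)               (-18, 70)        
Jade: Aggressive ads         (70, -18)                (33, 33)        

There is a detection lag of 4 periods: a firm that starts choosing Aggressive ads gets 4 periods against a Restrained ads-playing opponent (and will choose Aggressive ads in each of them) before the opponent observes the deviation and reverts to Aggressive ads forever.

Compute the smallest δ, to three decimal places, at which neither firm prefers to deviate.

0.823

Deviating for the 4 undetected periods gains 70−53 = 17 per period over cooperation, then loses 53−33 = 20 per period forever once punishment starts.
Gain: 17(1 + δ + … + δ^3); loss: 20·δ^4/(1−δ).
No profitable deviation ⇔ 17(1−δ^4) ≤ 20·δ^4, i.e. δ^4 ≥ 17/(17+20) = 17/37.
Hence δ ≥ (17/37)^(1/4) ≈ 0.823.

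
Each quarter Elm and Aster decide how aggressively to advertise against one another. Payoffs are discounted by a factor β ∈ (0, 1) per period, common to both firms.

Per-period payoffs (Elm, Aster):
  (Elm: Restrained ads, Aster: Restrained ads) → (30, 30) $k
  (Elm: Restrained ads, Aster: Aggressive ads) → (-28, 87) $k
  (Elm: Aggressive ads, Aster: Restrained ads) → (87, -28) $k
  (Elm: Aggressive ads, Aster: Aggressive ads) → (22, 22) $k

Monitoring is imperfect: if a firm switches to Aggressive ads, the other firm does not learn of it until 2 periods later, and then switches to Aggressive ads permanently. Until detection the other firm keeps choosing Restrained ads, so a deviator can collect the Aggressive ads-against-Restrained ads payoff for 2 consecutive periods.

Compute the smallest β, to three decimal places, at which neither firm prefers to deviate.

0.936

The best deviation is to choose Aggressive ads for all 2 undetected periods, earning 87 each, then 22 forever once detected.
Deviation value: 87(1−β^2)/(1−β) + 22β^2/(1−β); cooperation value: 30/(1−β).
IC: 30 ≥ 87(1−β^2) + 22β^2 = 87 − 65β^2.
So β^2 ≥ 57/65, giving β ≥ (57/65)^(1/2) ≈ 0.936.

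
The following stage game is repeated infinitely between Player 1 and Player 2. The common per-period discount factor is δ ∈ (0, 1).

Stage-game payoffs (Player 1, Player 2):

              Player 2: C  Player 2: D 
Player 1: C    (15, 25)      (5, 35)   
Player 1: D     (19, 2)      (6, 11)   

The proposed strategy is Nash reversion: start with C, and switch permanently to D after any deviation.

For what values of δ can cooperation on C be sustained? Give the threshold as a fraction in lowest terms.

Player 1: cooperation gives 15 each period; deviation gives 19 once then 6 forever.
  15/(1−δ) ≥ 19 + 6δ/(1−δ) ⇒ δ ≥ 4/13.
Player 2: cooperation gives 25 each period; deviation gives 35 once then 11 forever.
  δ ≥ 10/24 = 5/12.
Both must hold, so the binding constraint is Player 2's: δ ≥ 5/12.

5/12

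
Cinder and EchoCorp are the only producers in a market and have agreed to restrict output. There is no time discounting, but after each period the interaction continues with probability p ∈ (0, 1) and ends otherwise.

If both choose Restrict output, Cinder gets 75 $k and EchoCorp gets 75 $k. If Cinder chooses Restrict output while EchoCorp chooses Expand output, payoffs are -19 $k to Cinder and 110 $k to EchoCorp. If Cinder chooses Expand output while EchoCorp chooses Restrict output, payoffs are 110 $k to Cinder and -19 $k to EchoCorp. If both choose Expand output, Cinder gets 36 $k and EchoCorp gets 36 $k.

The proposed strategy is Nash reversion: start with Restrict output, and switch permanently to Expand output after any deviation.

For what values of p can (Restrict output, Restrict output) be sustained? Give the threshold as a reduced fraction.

Expected cooperation value is 75 + p·75 + p²·75 + … = 75/(1−p); deviation gives 110 + p·36/(1−p).
75 ≥ 110(1−p) + 36p ⇒ 74p ≥ 35 ⇒ p ≥ 35/74.

35/74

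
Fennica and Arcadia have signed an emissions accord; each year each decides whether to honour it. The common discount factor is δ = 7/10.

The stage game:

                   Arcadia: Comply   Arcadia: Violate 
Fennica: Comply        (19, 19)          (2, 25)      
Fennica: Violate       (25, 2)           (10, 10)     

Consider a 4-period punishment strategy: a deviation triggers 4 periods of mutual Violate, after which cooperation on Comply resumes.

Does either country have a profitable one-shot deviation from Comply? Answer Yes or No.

No

A one-shot deviation gives 25 now, then 10 for 4 periods, then back to 19.
Gain from deviating: (25−19) today; loss: (19−10) in each of the next 4 periods.
No-deviation condition: (19−10)(δ+…+δ^4) ≥ 25−19, i.e. δ+…+δ^4 ≥ 2/3.
At δ = 7/10: δ+…+δ^4 = 1.7731 ≥ 0.6667.
So cooperation is sustainable.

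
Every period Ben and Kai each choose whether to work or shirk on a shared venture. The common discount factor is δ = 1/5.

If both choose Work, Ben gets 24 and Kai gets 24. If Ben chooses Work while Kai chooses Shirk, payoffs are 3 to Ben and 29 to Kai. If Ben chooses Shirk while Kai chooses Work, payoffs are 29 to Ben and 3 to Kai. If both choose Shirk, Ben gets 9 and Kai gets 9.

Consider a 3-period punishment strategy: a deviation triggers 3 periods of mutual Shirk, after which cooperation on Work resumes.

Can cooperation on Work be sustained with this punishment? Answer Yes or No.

No

IC: δ+…+δ^3 ≥ (29−24)/(24−9) = 1/3.
At δ = 1/5: partial sum = 0.2480 < 0.3333. Cooperation not sustainable.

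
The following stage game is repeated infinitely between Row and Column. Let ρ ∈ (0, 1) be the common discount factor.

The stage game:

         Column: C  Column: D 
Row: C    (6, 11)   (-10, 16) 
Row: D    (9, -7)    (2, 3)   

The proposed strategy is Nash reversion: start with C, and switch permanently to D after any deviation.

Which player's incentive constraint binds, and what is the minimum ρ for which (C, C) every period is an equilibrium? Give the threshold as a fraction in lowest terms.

Row's threshold: (9−6)/(9−2) = 3/7.
Column's threshold: (16−11)/(16−3) = 5/13.
3/7 > 5/13, so Row binds and ρ* = 3/7.

Row; ρ ≥ 3/7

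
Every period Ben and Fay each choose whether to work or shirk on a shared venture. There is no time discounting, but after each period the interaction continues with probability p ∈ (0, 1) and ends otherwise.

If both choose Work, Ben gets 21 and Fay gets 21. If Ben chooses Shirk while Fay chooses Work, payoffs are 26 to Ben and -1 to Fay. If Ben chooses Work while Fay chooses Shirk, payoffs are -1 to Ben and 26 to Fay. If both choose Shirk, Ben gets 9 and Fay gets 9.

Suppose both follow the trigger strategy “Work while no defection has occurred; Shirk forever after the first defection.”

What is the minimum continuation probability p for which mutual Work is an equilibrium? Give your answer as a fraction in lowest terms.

With no time discounting, the continuation probability p plays the role of the discount factor.
Grim-trigger IC: 21/(1−p) ≥ 26 + 9p/(1−p) ⇒ p ≥ (26−21)/(26−9) = 5/17.

5/17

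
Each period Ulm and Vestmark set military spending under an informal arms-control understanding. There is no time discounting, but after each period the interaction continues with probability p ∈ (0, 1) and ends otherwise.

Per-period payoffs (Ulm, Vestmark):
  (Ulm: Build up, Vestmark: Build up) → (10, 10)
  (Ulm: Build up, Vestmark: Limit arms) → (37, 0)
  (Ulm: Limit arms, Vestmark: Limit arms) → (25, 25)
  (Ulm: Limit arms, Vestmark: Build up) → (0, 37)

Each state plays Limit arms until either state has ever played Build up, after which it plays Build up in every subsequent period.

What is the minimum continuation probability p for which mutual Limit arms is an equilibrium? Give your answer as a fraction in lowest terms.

4/9

With no time discounting, the continuation probability p plays the role of the discount factor.
Grim-trigger IC: 25/(1−p) ≥ 37 + 10p/(1−p) ⇒ p ≥ (37−25)/(37−10) = 4/9.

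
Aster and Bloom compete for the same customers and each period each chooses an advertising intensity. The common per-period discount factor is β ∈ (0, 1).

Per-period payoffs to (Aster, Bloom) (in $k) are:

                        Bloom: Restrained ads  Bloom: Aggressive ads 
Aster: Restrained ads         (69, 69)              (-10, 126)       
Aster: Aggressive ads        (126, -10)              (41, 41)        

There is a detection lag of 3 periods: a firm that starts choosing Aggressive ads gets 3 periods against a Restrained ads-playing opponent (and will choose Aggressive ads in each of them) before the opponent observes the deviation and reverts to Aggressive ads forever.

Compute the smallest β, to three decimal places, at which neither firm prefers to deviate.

Deviating for the 3 undetected periods gains 126−69 = 57 per period over cooperation, then loses 69−41 = 28 per period forever once punishment starts.
Gain: 57(1 + β + … + β^2); loss: 28·β^3/(1−β).
No profitable deviation ⇔ 57(1−β^3) ≤ 28·β^3, i.e. β^3 ≥ 57/(57+28) = 57/85.
Hence β ≥ (57/85)^(1/3) ≈ 0.875.

0.875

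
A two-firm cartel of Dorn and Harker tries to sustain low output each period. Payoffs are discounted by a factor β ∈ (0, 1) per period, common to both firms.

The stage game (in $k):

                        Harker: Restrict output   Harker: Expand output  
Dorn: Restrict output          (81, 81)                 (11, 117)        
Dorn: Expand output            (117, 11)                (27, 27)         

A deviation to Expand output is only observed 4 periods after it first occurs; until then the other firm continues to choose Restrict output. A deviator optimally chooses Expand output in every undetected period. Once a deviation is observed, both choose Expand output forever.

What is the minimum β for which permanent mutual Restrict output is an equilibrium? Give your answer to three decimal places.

0.795

The best deviation is to choose Expand output for all 4 undetected periods, earning 117 each, then 27 forever once detected.
Deviation value: 117(1−β^4)/(1−β) + 27β^4/(1−β); cooperation value: 81/(1−β).
IC: 81 ≥ 117(1−β^4) + 27β^4 = 117 − 90β^4.
So β^4 ≥ 36/90 = 2/5, giving β ≥ (2/5)^(1/4) ≈ 0.795.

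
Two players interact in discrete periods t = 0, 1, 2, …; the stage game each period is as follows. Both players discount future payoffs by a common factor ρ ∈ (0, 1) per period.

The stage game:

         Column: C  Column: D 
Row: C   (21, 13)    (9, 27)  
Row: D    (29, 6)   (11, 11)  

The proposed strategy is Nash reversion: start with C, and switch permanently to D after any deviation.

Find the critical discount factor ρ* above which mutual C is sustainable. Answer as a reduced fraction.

Row's threshold: (29−21)/(29−11) = 4/9.
Column's threshold: (27−13)/(27−11) = 7/8.
4/9 < 7/8, so Column binds and ρ* = 7/8.

7/8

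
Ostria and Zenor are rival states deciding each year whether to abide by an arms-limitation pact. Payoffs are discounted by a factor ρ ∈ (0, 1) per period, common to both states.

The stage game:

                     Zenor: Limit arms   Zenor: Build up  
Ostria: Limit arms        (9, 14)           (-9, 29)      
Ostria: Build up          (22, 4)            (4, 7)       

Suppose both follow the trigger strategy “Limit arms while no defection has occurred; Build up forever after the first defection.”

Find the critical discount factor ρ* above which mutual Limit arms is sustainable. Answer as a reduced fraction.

Ostria's threshold: (22−9)/(22−4) = 13/18.
Zenor's threshold: (29−14)/(29−7) = 15/22.
13/18 > 15/22, so Ostria binds and ρ* = 13/18.

13/18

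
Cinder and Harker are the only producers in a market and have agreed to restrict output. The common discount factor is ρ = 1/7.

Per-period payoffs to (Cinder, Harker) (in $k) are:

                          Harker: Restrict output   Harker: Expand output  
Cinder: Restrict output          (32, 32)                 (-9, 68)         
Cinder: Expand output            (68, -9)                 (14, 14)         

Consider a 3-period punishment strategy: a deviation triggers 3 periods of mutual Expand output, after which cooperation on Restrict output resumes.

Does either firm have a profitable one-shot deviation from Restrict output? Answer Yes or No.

Comparing payoff streams over the 4 periods until play realigns: cooperate → 32(1+ρ+…+ρ^3); deviate → 68 + 14(ρ+…+ρ^3).
Cooperation is sustained iff (32−14)(ρ+…+ρ^3) ≥ 68−32.
ρ+…+ρ^3 = 1/7·(1−(1/7)^3)/(1−1/7) = 0.1662, and (68−32)/(32−14) = 2.0000.
0.1662 < 2.0000, so cooperation is not sustainable.

Yes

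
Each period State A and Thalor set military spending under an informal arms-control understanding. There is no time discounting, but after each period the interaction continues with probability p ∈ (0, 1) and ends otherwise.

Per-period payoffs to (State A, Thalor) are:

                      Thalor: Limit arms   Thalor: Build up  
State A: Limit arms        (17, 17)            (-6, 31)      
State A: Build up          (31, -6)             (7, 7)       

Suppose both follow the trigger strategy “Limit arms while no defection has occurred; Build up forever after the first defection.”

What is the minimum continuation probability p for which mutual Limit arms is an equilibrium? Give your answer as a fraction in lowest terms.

7/12

With no time discounting, the continuation probability p plays the role of the discount factor.
Grim-trigger IC: 17/(1−p) ≥ 31 + 7p/(1−p) ⇒ p ≥ (31−17)/(31−7) = 7/12.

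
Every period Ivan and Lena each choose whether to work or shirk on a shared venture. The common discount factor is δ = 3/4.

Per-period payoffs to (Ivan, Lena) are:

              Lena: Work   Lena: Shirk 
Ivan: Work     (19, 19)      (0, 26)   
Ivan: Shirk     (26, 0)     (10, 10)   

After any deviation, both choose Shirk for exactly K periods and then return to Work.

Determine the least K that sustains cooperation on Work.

2

IC: δ(1−δ^K)/(1−δ) ≥ (26−19)/(19−10) = 7/9.
With δ = 3/4: need 1 − δ^K ≥ 7/9·(1−3/4)/(3/4), i.e. δ^K ≤ 0.7407.
Since (3/4)^1 = 0.7500 and (3/4)^2 = 0.5625, the smallest such K is 2.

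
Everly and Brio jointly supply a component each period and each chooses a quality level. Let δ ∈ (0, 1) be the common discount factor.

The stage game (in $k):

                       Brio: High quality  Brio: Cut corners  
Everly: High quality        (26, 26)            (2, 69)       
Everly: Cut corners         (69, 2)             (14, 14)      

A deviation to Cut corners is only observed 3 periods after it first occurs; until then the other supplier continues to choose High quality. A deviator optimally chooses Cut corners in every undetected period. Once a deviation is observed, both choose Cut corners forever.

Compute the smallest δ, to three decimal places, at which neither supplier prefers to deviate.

0.921

Deviating for the 3 undetected periods gains 69−26 = 43 per period over cooperation, then loses 26−14 = 12 per period forever once punishment starts.
Gain: 43(1 + δ + … + δ^2); loss: 12·δ^3/(1−δ).
No profitable deviation ⇔ 43(1−δ^3) ≤ 12·δ^3, i.e. δ^3 ≥ 43/(43+12) = 43/55.
Hence δ ≥ (43/55)^(1/3) ≈ 0.921.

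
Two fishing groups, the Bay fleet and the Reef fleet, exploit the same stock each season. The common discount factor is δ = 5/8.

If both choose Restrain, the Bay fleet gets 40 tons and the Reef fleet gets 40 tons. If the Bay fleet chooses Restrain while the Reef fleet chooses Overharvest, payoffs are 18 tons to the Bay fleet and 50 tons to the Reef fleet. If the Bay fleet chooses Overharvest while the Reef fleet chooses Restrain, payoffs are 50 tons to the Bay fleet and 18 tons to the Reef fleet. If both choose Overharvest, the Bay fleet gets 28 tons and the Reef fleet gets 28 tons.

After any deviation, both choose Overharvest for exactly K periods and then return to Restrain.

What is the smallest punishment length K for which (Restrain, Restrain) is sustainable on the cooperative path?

Need Σ_{k=1}^{K} δ^k ≥ (50−40)/(40−28) = 0.8333 at δ = 5/8.
At K = 1 the sum is 0.6250 < 0.8333; at K = 2 it is 1.0156 ≥ 0.8333.
So the minimum punishment length is K = 2.

2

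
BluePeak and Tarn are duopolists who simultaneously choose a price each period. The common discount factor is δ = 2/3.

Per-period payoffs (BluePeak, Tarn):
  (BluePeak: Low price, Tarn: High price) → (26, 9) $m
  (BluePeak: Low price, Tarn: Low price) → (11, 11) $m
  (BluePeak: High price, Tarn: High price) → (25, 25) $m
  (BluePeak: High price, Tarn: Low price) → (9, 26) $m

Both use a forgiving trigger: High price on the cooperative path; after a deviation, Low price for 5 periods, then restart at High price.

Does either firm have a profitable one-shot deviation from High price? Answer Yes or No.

A one-shot deviation gives 26 now, then 11 for 5 periods, then back to 25.
Gain from deviating: (26−25) today; loss: (25−11) in each of the next 5 periods.
No-deviation condition: (25−11)(δ+…+δ^5) ≥ 26−25, i.e. δ+…+δ^5 ≥ 1/14.
At δ = 2/3: δ+…+δ^5 = 1.7366 ≥ 0.0714.
So cooperation is sustainable.

No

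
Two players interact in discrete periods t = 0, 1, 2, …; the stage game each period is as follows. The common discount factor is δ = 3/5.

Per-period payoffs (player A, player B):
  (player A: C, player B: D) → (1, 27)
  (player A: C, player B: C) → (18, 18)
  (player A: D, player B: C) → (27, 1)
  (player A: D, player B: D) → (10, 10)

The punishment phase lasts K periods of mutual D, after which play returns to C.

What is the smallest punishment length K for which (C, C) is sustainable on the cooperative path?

Need Σ_{k=1}^{K} δ^k ≥ (27−18)/(18−10) = 1.1250 at δ = 3/5.
At K = 2 the sum is 0.9600 < 1.1250; at K = 3 it is 1.1760 ≥ 1.1250.
So the minimum punishment length is K = 3.

3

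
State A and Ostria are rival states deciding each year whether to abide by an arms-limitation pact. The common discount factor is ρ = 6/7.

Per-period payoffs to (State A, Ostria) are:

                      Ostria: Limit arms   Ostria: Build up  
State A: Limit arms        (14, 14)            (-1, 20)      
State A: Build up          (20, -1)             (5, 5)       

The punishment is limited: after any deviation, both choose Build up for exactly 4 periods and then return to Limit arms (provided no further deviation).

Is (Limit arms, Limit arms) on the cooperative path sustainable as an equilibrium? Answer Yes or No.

Yes

A one-shot deviation gives 20 now, then 5 for 4 periods, then back to 14.
Gain from deviating: (20−14) today; loss: (14−5) in each of the next 4 periods.
No-deviation condition: (14−5)(ρ+…+ρ^4) ≥ 20−14, i.e. ρ+…+ρ^4 ≥ 2/3.
At ρ = 6/7: ρ+…+ρ^4 = 2.7613 ≥ 0.6667.
So cooperation is sustainable.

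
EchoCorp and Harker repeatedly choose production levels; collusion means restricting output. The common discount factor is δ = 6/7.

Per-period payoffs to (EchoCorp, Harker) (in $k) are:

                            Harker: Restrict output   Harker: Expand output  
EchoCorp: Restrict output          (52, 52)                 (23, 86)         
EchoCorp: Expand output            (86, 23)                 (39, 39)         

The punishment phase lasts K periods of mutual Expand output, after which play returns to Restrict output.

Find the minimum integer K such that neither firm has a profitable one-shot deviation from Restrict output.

Need Σ_{k=1}^{K} δ^k ≥ (86−52)/(52−39) = 2.6154 at δ = 6/7.
At K = 3 the sum is 2.2216 < 2.6154; at K = 4 it is 2.7613 ≥ 2.6154.
So the minimum punishment length is K = 4.

4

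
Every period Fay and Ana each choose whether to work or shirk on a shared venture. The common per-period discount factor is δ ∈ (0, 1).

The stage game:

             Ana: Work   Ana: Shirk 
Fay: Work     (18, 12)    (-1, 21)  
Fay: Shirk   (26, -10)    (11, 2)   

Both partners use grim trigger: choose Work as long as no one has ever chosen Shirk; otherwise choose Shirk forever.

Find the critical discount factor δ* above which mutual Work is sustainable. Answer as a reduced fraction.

8/15

Fay's threshold: (26−18)/(26−11) = 8/15.
Ana's threshold: (21−12)/(21−2) = 9/19.
8/15 > 9/19, so Fay binds and δ* = 8/15.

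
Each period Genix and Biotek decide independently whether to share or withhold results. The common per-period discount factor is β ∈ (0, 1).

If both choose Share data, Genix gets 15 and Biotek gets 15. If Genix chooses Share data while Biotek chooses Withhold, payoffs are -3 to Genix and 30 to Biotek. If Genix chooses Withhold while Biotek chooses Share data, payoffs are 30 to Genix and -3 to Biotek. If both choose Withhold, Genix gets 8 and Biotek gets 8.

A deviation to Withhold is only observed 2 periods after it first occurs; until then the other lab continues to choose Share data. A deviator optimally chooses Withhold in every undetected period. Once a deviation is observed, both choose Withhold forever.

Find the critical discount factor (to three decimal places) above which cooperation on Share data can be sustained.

The best deviation is to choose Withhold for all 2 undetected periods, earning 30 each, then 8 forever once detected.
Deviation value: 30(1−β^2)/(1−β) + 8β^2/(1−β); cooperation value: 15/(1−β).
IC: 15 ≥ 30(1−β^2) + 8β^2 = 30 − 22β^2.
So β^2 ≥ 15/22, giving β ≥ (15/22)^(1/2) ≈ 0.826.

0.826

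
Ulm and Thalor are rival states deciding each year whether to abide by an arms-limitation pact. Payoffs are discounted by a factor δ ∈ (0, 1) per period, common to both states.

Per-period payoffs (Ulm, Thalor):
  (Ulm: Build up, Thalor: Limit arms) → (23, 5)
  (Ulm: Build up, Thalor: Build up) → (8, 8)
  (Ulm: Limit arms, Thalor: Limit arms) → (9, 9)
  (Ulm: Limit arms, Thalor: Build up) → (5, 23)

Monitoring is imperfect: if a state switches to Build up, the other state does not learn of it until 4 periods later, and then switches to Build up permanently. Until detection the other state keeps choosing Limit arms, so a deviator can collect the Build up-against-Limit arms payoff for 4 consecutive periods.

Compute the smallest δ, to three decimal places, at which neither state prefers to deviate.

0.983

A deviator earns 23 for 4 periods, then 8 forever; cooperating earns 9 forever. Multiplying the IC by (1−δ):
9 ≥ 23(1−δ^4) + 8δ^4, so 15·δ^4 ≥ 14 and δ^4 ≥ 14/15.
δ ≥ (14/15)^(1/4) ≈ 0.983.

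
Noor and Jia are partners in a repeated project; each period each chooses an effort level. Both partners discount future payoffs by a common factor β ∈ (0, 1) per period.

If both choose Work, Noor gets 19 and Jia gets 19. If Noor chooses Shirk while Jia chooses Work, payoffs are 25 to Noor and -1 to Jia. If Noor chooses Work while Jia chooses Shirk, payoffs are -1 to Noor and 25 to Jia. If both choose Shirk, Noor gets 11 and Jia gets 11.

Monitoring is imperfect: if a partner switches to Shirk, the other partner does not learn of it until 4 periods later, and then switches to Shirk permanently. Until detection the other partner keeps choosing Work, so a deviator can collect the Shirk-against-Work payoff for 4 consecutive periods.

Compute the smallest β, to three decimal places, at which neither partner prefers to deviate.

0.809

A deviator earns 25 for 4 periods, then 11 forever; cooperating earns 19 forever. Multiplying the IC by (1−β):
19 ≥ 25(1−β^4) + 11β^4, so 14·β^4 ≥ 6 and β^4 ≥ 3/7.
β ≥ (3/7)^(1/4) ≈ 0.809.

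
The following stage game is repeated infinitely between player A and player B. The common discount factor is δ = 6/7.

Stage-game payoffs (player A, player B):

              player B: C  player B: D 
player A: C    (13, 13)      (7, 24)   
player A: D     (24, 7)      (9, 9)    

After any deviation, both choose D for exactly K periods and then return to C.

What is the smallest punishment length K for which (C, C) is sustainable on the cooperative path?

4

IC: δ(1−δ^K)/(1−δ) ≥ (24−13)/(13−9) = 11/4.
With δ = 6/7: need 1 − δ^K ≥ 11/4·(1−6/7)/(6/7), i.e. δ^K ≤ 0.5417.
Since (6/7)^3 = 0.6297 and (6/7)^4 = 0.5398, the smallest such K is 4.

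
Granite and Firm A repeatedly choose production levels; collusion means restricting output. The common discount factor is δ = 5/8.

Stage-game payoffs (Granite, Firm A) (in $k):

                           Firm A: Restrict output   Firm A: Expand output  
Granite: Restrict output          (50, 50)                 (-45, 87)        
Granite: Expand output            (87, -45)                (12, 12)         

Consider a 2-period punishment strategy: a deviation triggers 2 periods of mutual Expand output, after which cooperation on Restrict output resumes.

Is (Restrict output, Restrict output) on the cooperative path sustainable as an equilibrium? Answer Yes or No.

A one-shot deviation gives 87 now, then 12 for 2 periods, then back to 50.
Gain from deviating: (87−50) today; loss: (50−12) in each of the next 2 periods.
No-deviation condition: (50−12)(δ+…+δ^2) ≥ 87−50, i.e. δ+…+δ^2 ≥ 37/38.
At δ = 5/8: δ+…+δ^2 = 1.0156 ≥ 0.9737.
So cooperation is sustainable.

Yes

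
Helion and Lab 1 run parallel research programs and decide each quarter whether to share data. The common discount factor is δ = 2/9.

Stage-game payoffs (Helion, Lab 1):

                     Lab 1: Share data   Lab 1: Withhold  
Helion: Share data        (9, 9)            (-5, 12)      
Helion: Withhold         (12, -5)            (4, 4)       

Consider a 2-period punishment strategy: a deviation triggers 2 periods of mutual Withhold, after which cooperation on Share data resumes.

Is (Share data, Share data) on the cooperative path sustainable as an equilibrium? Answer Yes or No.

Comparing payoff streams over the 3 periods until play realigns: cooperate → 9(1+δ+…+δ^2); deviate → 12 + 4(δ+…+δ^2).
Cooperation is sustained iff (9−4)(δ+…+δ^2) ≥ 12−9.
δ+…+δ^2 = 2/9·(1−(2/9)^2)/(1−2/9) = 0.2716, and (12−9)/(9−4) = 0.6000.
0.2716 < 0.6000, so cooperation is not sustainable.

No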